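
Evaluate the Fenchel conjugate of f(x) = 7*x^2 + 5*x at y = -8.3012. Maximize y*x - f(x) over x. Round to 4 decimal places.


f*(y) = sup_x {y*x - a*x^2 - b*x} = sup_x {(y-b)*x - a*x^2}
FOC: (y - b) - 2a*x = 0 => x* = (y - b)/(2a)
x* = (-8.3012 - 5)/(2*7) = -0.9501
f*(-8.3012) = (y-b)^2/(4a) = (-8.3012 - 5)^2/(4*7)
= 176.9219/28 = 6.3186


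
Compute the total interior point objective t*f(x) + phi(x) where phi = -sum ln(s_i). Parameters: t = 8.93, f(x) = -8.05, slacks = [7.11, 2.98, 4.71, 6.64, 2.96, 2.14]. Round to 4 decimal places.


Step 1: Compute log-barrier.
ln values: [1.9615, 1.0919, 1.5497, 1.8931, 1.0852, 0.7608]
phi = -(1.9615 + 1.0919 + 1.5497 + 1.8931 + 1.0852 + 0.7608) = -8.3422
Step 2: Compute augmented objective.
t*f(x) = 8.93*-8.05 = -71.8865
Total = -71.8865 - 8.3422 = -80.2287


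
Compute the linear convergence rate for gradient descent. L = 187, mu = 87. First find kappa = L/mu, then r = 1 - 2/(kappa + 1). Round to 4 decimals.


Step 1: Compute the condition number.
kappa = L/mu = 187/87 = 2.1494
Step 2: Compute the convergence rate.
r = 1 - 2/(kappa + 1) = 1 - 2*mu/(L + mu) = (L - mu)/(L + mu) = 100/274 = 0.365


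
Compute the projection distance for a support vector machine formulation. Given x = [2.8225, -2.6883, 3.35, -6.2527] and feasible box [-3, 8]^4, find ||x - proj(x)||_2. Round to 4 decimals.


Project each component onto [-3, 8].
clip(2.8225) = 2.8225, clip(-2.6883) = -2.6883, clip(3.35) = 3.35, clip(-6.2527) = -3.0
Projection = [2.8225, -2.6883, 3.35, -3.0]
Squared diffs: [0.0, 0.0, 0.0, 10.5801]
Distance = sqrt(10.5801) = 3.2527


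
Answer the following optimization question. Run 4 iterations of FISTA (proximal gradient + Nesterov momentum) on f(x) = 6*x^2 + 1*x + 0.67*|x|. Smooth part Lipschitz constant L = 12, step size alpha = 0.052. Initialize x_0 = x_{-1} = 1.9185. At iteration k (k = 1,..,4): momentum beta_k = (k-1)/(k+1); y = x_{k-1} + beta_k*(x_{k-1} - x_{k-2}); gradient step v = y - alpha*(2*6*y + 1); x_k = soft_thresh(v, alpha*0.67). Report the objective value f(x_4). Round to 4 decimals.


FISTA on f(x) = 6*x^2 + 1*x + 0.67*|x|
L = 12, alpha = 0.052
Iteration 1: beta = 0.0, y = 1.9185 + 0.0*(1.9185 - 1.9185) = 1.9185
  grad(y) = 24.022, v = y - alpha*grad = 0.6694
  prox(v) = soft_thresh(0.6694, 0.0348) = 0.6345
Iteration 2: beta = 0.3333, y = 0.6345 + 0.3333*(0.6345 - 1.9185) = 0.2065
  grad(y) = 3.4783, v = y - alpha*grad = 0.0257
  prox(v) = soft_thresh(0.0257, 0.0348) = 0.0
Iteration 3: beta = 0.5, y = 0.0 + 0.5*(0.0 - 0.6345) = -0.3173
  grad(y) = -2.8071, v = y - alpha*grad = -0.1713
  prox(v) = soft_thresh(-0.1713, 0.0348) = -0.1364
Iteration 4: beta = 0.6, y = -0.1364 + 0.6*(-0.1364 - 0.0) = -0.2183
  grad(y) = -1.6198, v = y - alpha*grad = -0.1341
  prox(v) = soft_thresh(-0.1341, 0.0348) = -0.0992
f(x_4) = 6*(-0.0992)^2 + 1*(-0.0992) + 0.67*|-0.0992| = 0.0263


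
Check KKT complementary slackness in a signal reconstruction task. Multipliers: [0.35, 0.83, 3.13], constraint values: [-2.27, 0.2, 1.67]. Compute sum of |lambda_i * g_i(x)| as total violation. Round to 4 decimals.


KKT complementary slackness check:
lambda_1 * g_1 = 0.35 * -2.27 = -0.7945
lambda_2 * g_2 = 0.83 * 0.2 = 0.166
lambda_3 * g_3 = 3.13 * 1.67 = 5.2271
Total violation = 0.7945 + 0.166 + 5.2271 = 6.1876


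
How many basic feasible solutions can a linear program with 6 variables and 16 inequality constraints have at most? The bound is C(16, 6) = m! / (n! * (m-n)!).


Each vertex corresponds to some choice of n active constraints out of m, so the number of vertices is at most C(m, n) = m! / (n!(m-n)!).
m = 16, n = 6
Numerator: 16 * 15 * 14 * 13 * 12 * 11
Denominator: 6! = 720
C(16, 6) = 8008


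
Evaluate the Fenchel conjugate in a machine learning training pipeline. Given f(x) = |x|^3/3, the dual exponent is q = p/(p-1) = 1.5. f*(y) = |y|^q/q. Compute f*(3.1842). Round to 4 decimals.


The conjugate exponent q satisfies 1/p + 1/q = 1.
p = 3, so q = 3/(3 - 1) = 1.5
|y|^q = 3.1842^1.5 = 5.682
f*(3.1842) = 5.682 / 1.5 = 3.788


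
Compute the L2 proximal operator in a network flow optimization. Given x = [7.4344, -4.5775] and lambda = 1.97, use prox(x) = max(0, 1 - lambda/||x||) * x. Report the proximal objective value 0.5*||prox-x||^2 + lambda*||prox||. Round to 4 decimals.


Step 1: Compute ||x||.
||x|| = 8.7306
Step 2: Compute scaling factor.
scale = max(0, 1 - 1.97/8.7306) = 0.7744
Step 3: prox(x) = [5.7569, -3.5446]
||prox(x)|| = 6.7606
Step 4: Proximal objective.
0.5*||prox-x||^2 = 1.9405
lambda*||prox|| = 13.3184
Total = 15.2589


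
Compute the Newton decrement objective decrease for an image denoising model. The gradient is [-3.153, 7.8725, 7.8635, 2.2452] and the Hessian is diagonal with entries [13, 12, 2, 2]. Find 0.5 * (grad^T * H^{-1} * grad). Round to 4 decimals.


Step 1: H is diagonal, so H^(-1) * g = [-0.2425, 0.656, 3.9318, 1.1226].
Step 2: g^T H^(-1) g = sum_i g_i^2 / H_ii
  = (-3.153)^2/13 + (7.8725)^2/12 + (7.8635)^2/2 + (2.2452)^2/2
  = 0.7647 + 5.1647 + 30.9173 + 2.5205 = 39.3672
Step 3: Objective decrease = 0.5 * g^T H^(-1) g = 19.6836


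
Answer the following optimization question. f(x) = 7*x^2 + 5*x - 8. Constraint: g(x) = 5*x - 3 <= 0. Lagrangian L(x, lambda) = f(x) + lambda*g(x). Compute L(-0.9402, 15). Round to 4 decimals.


Step 1: Evaluate f(x).
f(-0.9402) = 7*(-0.9402)^2 + 5*(-0.9402) - 8 = -6.5132
Step 2: Evaluate g(x).
g(-0.9402) = 5*-0.9402 - 3 = -7.701
Step 3: Compute Lagrangian.
L = -6.5132 + 15*-7.701 = -122.0282


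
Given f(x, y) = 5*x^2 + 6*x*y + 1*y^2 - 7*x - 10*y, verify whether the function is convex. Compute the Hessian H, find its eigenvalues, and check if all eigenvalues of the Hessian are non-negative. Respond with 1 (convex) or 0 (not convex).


The Hessian of f(x,y) = 5*x^2 + 6*x*y + 1*y^2 - 7*x - 10*y is:
H = [[10, 6], [6, 2]]
Trace = 10 + 2 = 12
Determinant = 10*2 - (6)^2 = -16
Discriminant = (12)^2 - 4*-16 = 208.0
Eigenvalues: lambda_1 = -1.2111, lambda_2 = 13.2111
The function is not convex.

0


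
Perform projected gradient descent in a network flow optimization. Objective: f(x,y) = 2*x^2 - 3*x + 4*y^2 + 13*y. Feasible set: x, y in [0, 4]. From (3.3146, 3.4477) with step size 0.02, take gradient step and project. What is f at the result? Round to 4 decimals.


Step 1: Compute gradient at (3.3146, 3.4477).
grad_x = 2*2*3.3146 - 3 = 10.2584
grad_y = 2*4*3.4477 + 13 = 40.5816
Step 2: Gradient step.
x_raw = 3.3146 - 0.02*10.2584 = 3.1094
y_raw = 3.4477 - 0.02*40.5816 = 2.6361
Step 3: Project onto [0, 4].
x_proj = clip(3.1094) = 3.1094
y_proj = clip(2.6361) = 2.6361
Step 4: Evaluate f.
f(3.1094, 2.6361) = 72.0731


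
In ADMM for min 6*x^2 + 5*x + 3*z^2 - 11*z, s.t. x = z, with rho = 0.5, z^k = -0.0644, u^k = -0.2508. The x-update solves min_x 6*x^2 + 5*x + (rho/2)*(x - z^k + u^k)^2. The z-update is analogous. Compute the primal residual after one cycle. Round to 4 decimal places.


ADMM iteration with rho = 0.5, z^k = -0.0644, u^k = -0.2508
Step 1: x-update.
Minimize 6*x^2 + 5*x + (0.5/2)*(x + 0.0644 - 0.2508)^2
FOC: (2*6 + 0.5)*x = -5 + 0.5*(-0.0644 + 0.2508)
x^{k+1} = -0.3925
Step 2: z-update.
Minimize 3*z^2 - 11*z + (0.5/2)*(-0.3925 - z - 0.2508)^2
FOC: (2*3 + 0.5)*z = 11 + 0.5*(-0.3925 - 0.2508)
z^{k+1} = 1.6428
Step 3: u-update.
u^{k+1} = -0.2508 - 0.3925 - 1.6428 = -2.2862
Step 4: Primal residual = |-0.3925 - 1.6428| = 2.0354


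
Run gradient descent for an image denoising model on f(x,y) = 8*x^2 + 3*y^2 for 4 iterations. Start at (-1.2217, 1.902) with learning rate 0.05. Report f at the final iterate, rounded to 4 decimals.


Gradient descent on f(x,y) = 8*x^2 + 3*y^2.
Starting point: (-1.2217, 1.902), alpha = 0.05
Step 1: grad_x = 2*8*-1.2217 = -19.5472, grad_y = 2*3*1.902 = 11.412
  x_1 = -1.2217 - 0.05*-19.5472 = -0.2443
  y_1 = 1.902 - 0.05*11.412 = 1.3314
Step 2: grad_x = 2*8*-0.2443 = -3.9094, grad_y = 2*3*1.3314 = 7.9884
  x_2 = -0.2443 - 0.05*-3.9094 = -0.0489
  y_2 = 1.3314 - 0.05*7.9884 = 0.932
Step 3: grad_x = 2*8*-0.0489 = -0.7819, grad_y = 2*3*0.932 = 5.5919
  x_3 = -0.0489 - 0.05*-0.7819 = -0.0098
  y_3 = 0.932 - 0.05*5.5919 = 0.6524
Step 4: grad_x = 2*8*-0.0098 = -0.1564, grad_y = 2*3*0.6524 = 3.9143
  x_4 = -0.0098 - 0.05*-0.1564 = -0.002
  y_4 = 0.6524 - 0.05*3.9143 = 0.4567
f(-0.002, 0.4567) = 8*(-0.002)^2 + 3*0.4567^2 = 0.6257


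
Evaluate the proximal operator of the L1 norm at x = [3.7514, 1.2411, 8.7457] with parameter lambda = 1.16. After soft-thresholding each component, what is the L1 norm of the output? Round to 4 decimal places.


Soft-thresholding with lambda = 1.16:
prox(3.7514) = sign(3.7514)*max(|3.7514| - 1.16, 0) = 2.5914
prox(1.2411) = sign(1.2411)*max(|1.2411| - 1.16, 0) = 0.0811
prox(8.7457) = sign(8.7457)*max(|8.7457| - 1.16, 0) = 7.5857
prox(x) = [2.5914, 0.0811, 7.5857]
||prox(x)||_1 = 2.5914 + 0.0811 + 7.5857 = 10.2582


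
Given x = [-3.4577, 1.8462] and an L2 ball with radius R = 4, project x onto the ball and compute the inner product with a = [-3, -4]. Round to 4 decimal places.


Step 1: Compute ||x|| (intermediates to 6 decimals).
||x|| = sqrt((-3.4577)^2 + 1.8462^2) = 3.919712
Step 2: Project.
Since ||x|| <= R, proj = x (no scaling needed).
proj(x) = [-3.4577, 1.8462]
Step 3: Dot product.
a^T * proj(x) = -3*(-3.4577) - 4*1.8462 = 2.9883


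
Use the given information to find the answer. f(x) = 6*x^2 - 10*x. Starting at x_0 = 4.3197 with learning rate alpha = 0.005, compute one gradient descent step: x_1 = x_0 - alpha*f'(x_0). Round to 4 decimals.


We compute the gradient at x_0 and apply the update.
f'(x) = 12*x - 10
f'(4.3197) = 12*4.3197 - 10 = 41.8364
x_1 = 4.3197 - 0.005*41.8364 = 4.1105


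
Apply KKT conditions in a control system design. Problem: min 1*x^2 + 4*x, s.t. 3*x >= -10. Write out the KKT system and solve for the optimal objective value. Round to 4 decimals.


Step 1: Try lambda = 0 (constraint inactive).
Stationarity: 2*1*x + 4 = 0
x* = -4/(2*1) = -2.0
Check constraint: 3*-2.0 = -6.0 >= -10 -- satisfied.
Step 2: Compute optimal value.
f(x*) = 1*(-2.0)^2 + 4*(-2.0) = -4.0


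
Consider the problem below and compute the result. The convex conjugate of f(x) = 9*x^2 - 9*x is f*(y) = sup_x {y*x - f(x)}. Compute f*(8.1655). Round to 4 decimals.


f*(y) = sup_x {y*x - a*x^2 - b*x} = sup_x {(y-b)*x - a*x^2}
FOC: (y - b) - 2a*x = 0 => x* = (y - b)/(2a)
x* = (8.1655 + 9)/(2*9) = 0.9536
f*(8.1655) = (y-b)^2/(4a) = (8.1655 + 9)^2/(4*9)
= 294.6544/36 = 8.1848


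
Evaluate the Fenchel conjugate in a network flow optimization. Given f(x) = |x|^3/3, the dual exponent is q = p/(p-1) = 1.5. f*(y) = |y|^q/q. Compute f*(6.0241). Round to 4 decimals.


The conjugate exponent q satisfies 1/p + 1/q = 1.
p = 3, so q = 3/(3 - 1) = 1.5
|y|^q = 6.0241^1.5 = 14.7856
f*(6.0241) = 14.7856 / 1.5 = 9.8571


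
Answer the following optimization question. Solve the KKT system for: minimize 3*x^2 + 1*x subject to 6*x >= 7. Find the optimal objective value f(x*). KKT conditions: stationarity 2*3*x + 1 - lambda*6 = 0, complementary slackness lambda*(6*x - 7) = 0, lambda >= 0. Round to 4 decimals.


Step 1: Try lambda = 0 (constraint inactive).
x_unc = -1/(2*3) = -0.1667
Check: 6*-0.1667 = -1.0002 < 7 -- violated!
Step 2: Constraint must be active: 6*x = 7
x* = 7/6 = 1.1667 (rounded; the exact value 7/6 is used below)
lambda = (2*3*(7/6) + 1)/6 = 1.3333
Step 3: Compute optimal value.
f(x*) = 3*(7/6)^2 + 1*(7/6) = 5.25


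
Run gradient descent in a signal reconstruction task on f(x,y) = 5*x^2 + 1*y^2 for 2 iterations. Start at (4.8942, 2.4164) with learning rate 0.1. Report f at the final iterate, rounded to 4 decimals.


Gradient descent on f(x,y) = 5*x^2 + 1*y^2.
Starting point: (4.8942, 2.4164), alpha = 0.1
Step 1: grad_x = 2*5*4.8942 = 48.942, grad_y = 2*1*2.4164 = 4.8328
  x_1 = 4.8942 - 0.1*48.942 = 0.0
  y_1 = 2.4164 - 0.1*4.8328 = 1.9331
Step 2: grad_x = 2*5*0.0 = 0.0, grad_y = 2*1*1.9331 = 3.8662
  x_2 = 0.0 - 0.1*0.0 = 0.0
  y_2 = 1.9331 - 0.1*3.8662 = 1.5465
f(0.0, 1.5465) = 5*0.0^2 + 1*1.5465^2 = 2.3916


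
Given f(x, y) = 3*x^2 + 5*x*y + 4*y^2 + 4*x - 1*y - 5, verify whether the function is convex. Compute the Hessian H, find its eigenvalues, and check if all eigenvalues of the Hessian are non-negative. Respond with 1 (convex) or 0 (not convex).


The Hessian of f(x,y) = 3*x^2 + 5*x*y + 4*y^2 + 4*x - 1*y - 5 is:
H = [[6, 5], [5, 8]]
Trace = 6 + 8 = 14
Determinant = 6*8 - (5)^2 = 23
Discriminant = (14)^2 - 4*23 = 104.0
Eigenvalues: lambda_1 = 1.901, lambda_2 = 12.099
The function is convex.

1


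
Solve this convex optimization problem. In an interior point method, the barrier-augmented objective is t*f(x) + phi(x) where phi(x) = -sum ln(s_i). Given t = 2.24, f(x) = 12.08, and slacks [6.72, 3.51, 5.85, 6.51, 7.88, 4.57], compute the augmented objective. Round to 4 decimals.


Step 1: Compute log-barrier.
ln values: [1.9051, 1.2556, 1.7664, 1.8733, 2.0643, 1.5195]
phi = -(1.9051 + 1.2556 + 1.7664 + 1.8733 + 2.0643 + 1.5195) = -10.3843
Step 2: Compute augmented objective.
t*f(x) = 2.24*12.08 = 27.0592
Total = 27.0592 - 10.3843 = 16.6749


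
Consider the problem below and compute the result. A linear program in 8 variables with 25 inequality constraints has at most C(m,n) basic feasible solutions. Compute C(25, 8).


Each vertex corresponds to some choice of n active constraints out of m, so the number of vertices is at most C(m, n) = m! / (n!(m-n)!).
m = 25, n = 8
Numerator: 25 * 24 * 23 * 22 * 21 * 20 * 19 * 18
Denominator: 8! = 40320
C(25, 8) = 1081575


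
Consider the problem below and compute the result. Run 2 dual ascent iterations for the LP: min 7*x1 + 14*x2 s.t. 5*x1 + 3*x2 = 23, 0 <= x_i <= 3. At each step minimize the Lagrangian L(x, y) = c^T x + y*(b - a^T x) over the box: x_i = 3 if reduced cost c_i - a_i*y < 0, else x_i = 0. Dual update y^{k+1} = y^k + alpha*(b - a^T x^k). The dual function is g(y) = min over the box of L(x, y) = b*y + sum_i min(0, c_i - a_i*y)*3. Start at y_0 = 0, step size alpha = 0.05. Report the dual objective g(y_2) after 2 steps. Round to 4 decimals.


Dual ascent for LP: min 7*x1 + 14*x2, 5*x1 + 3*x2 = 23, 0 <= x_i <= 3
Step 1: y^k = 0.0, reduced costs: (7.0, 14.0)
  x^k = (0.0, 0.0), subgradient = b - a^T x = 23.0
  y^{k+1} = 0.0 + 0.05*23.0 = 1.15
Step 2: y^k = 1.15, reduced costs: (1.25, 10.55)
  x^k = (0.0, 0.0), subgradient = b - a^T x = 23.0
  y^{k+1} = 1.15 + 0.05*23.0 = 2.3
Dual objective at y_2 = 2.3: reduced costs (-4.5, 7.1), box minimizer x = (3.0, 0.0)
g(y_2) = b*y + (c1 - a1*y)*x1 + (c2 - a2*y)*x2 = 23*2.3 + (-4.5)*3.0 + 7.1*0.0 = 52.9 - 13.5 + 0.0 = 39.4


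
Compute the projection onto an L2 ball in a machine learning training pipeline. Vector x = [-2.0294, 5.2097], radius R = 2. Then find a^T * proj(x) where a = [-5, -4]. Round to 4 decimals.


Step 1: Compute ||x|| (intermediates to 6 decimals).
||x|| = sqrt((-2.0294)^2 + 5.2097^2) = 5.591014
Step 2: Project.
Since ||x|| > R, scale = R/||x|| = 2/5.591014 = 0.357717, proj(x) = scale * x
proj(x) = [-0.725951, 1.863598]
Step 3: Dot product.
a^T * proj(x) = -5*(-0.725951) - 4*1.863598 = -3.8246


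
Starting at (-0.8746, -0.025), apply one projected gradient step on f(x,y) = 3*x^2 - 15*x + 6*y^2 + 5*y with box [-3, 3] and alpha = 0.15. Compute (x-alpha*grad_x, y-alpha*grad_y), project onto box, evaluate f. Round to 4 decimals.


Step 1: Compute gradient at (-0.8746, -0.025).
grad_x = 2*3*-0.8746 - 15 = -20.2476
grad_y = 2*6*-0.025 + 5 = 4.7
Step 2: Gradient step.
x_raw = -0.8746 - 0.15*-20.2476 = 2.1625
y_raw = -0.025 - 0.15*4.7 = -0.73
Step 3: Project onto [-3, 3].
x_proj = clip(2.1625) = 2.1625
y_proj = clip(-0.73) = -0.73
Step 4: Evaluate f.
f(2.1625, -0.73) = -18.861


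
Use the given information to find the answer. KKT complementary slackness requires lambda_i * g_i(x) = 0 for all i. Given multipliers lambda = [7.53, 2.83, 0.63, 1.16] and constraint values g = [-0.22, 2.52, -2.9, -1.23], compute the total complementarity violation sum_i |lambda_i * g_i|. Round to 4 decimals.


KKT complementary slackness check:
lambda_1 * g_1 = 7.53 * -0.22 = -1.6566
lambda_2 * g_2 = 2.83 * 2.52 = 7.1316
lambda_3 * g_3 = 0.63 * -2.9 = -1.827
lambda_4 * g_4 = 1.16 * -1.23 = -1.4268
Total violation = 1.6566 + 7.1316 + 1.827 + 1.4268 = 12.042


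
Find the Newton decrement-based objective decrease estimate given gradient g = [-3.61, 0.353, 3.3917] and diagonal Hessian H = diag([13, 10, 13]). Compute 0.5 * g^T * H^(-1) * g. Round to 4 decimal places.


Step 1: H is diagonal, so H^(-1) * g = [-0.2777, 0.0353, 0.2609].
Step 2: g^T H^(-1) g = sum_i g_i^2 / H_ii
  = (-3.61)^2/13 + (0.353)^2/10 + (3.3917)^2/13
  = 1.0025 + 0.0125 + 0.8849 = 1.8998
Step 3: Objective decrease = 0.5 * g^T H^(-1) g = 0.9499


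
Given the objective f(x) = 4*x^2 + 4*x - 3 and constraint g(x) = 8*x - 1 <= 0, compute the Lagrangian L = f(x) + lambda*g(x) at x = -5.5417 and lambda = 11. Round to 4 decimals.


Step 1: Evaluate f(x).
f(-5.5417) = 4*(-5.5417)^2 + 4*(-5.5417) - 3 = 97.675
Step 2: Evaluate g(x).
g(-5.5417) = 8*-5.5417 - 1 = -45.3336
Step 3: Compute Lagrangian.
L = 97.675 + 11*-45.3336 = -400.9946


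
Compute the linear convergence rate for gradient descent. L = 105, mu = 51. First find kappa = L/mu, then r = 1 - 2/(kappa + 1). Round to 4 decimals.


Step 1: Compute the condition number.
kappa = L/mu = 105/51 = 2.0588
Step 2: Compute the convergence rate.
r = 1 - 2/(kappa + 1) = 1 - 2*mu/(L + mu) = (L - mu)/(L + mu) = 54/156 = 0.3462


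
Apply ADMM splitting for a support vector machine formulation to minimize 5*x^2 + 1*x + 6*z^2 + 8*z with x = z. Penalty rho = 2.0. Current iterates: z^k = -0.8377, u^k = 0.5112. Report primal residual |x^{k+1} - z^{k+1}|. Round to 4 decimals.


ADMM iteration with rho = 2.0, z^k = -0.8377, u^k = 0.5112
Step 1: x-update.
Minimize 5*x^2 + 1*x + (2.0/2)*(x + 0.8377 + 0.5112)^2
FOC: (2*5 + 2.0)*x = -1 + 2.0*(-0.8377 - 0.5112)
x^{k+1} = -0.3082
Step 2: z-update.
Minimize 6*z^2 + 8*z + (2.0/2)*(-0.3082 - z + 0.5112)^2
FOC: (2*6 + 2.0)*z = -8 + 2.0*(-0.3082 + 0.5112)
z^{k+1} = -0.5424
Step 3: u-update.
u^{k+1} = 0.5112 - 0.3082 + 0.5424 = 0.7455
Step 4: Primal residual = |-0.3082 + 0.5424| = 0.2343


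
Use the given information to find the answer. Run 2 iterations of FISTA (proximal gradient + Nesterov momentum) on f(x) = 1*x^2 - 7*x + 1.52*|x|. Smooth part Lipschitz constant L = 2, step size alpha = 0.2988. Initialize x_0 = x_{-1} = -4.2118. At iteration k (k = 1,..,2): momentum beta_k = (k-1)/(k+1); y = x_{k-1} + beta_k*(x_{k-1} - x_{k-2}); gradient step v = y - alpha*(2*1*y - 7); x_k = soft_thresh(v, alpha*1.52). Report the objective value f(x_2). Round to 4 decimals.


FISTA on f(x) = 1*x^2 - 7*x + 1.52*|x|
L = 2, alpha = 0.2988
Iteration 1: beta = 0.0, y = -4.2118 + 0.0*(-4.2118 + 4.2118) = -4.2118
  grad(y) = -15.4236, v = y - alpha*grad = 0.3968
  prox(v) = soft_thresh(0.3968, 0.4542) = 0.0
Iteration 2: beta = 0.3333, y = 0.0 + 0.3333*(0.0 + 4.2118) = 1.4039
  grad(y) = -4.1921, v = y - alpha*grad = 2.6565
  prox(v) = soft_thresh(2.6565, 0.4542) = 2.2024
f(x_2) = 1*2.2024^2 - 7*2.2024 + 1.52*|2.2024| = -7.2186


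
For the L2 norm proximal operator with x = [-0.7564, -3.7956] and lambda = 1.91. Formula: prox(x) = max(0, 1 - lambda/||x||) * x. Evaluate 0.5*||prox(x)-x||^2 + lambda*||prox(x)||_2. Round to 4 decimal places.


Step 1: Compute ||x||.
||x|| = 3.8702
Step 2: Compute scaling factor.
scale = max(0, 1 - 1.91/3.8702) = 0.5065
Step 3: prox(x) = [-0.3831, -1.9224]
||prox(x)|| = 1.9602
Step 4: Proximal objective.
0.5*||prox-x||^2 = 1.8241
lambda*||prox|| = 3.744
Total = 5.5681


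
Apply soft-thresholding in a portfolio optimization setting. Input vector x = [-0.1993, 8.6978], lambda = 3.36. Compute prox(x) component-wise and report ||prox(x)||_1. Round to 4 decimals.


Soft-thresholding with lambda = 3.36:
prox(-0.1993) = sign(-0.1993)*max(|-0.1993| - 3.36, 0) = 0.0
prox(8.6978) = sign(8.6978)*max(|8.6978| - 3.36, 0) = 5.3378
prox(x) = [0.0, 5.3378]
||prox(x)||_1 = 0.0 + 5.3378 = 5.3378


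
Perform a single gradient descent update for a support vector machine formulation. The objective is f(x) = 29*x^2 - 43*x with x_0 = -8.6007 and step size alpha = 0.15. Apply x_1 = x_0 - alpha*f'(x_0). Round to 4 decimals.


We compute the gradient at x_0 and apply the update.
f'(x) = 58*x - 43
f'(-8.6007) = 58*-8.6007 - 43 = -541.8406
x_1 = -8.6007 - 0.15*-541.8406 = 72.6754


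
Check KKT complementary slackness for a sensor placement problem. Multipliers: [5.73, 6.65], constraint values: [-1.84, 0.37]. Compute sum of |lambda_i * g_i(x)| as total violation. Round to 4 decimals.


KKT complementary slackness check:
lambda_1 * g_1 = 5.73 * -1.84 = -10.5432
lambda_2 * g_2 = 6.65 * 0.37 = 2.4605
Total violation = 10.5432 + 2.4605 = 13.0037


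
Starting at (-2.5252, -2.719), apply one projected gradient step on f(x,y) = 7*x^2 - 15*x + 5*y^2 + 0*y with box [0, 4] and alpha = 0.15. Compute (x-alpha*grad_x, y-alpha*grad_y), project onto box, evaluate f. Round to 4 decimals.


Step 1: Compute gradient at (-2.5252, -2.719).
grad_x = 2*7*-2.5252 - 15 = -50.3528
grad_y = 2*5*-2.719 + 0 = -27.19
Step 2: Gradient step.
x_raw = -2.5252 - 0.15*-50.3528 = 5.0277
y_raw = -2.719 - 0.15*-27.19 = 1.3595
Step 3: Project onto [0, 4].
x_proj = clip(5.0277) = 4.0
y_proj = clip(1.3595) = 1.3595
Step 4: Evaluate f.
f(4.0, 1.3595) = 61.2412


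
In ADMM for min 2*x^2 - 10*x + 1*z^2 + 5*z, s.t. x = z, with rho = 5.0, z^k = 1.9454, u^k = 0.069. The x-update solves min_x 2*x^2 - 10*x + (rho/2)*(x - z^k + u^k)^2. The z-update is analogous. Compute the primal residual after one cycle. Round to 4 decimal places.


ADMM iteration with rho = 5.0, z^k = 1.9454, u^k = 0.069
Step 1: x-update.
Minimize 2*x^2 - 10*x + (5.0/2)*(x - 1.9454 + 0.069)^2
FOC: (2*2 + 5.0)*x = 10 + 5.0*(1.9454 - 0.069)
x^{k+1} = 2.1536
Step 2: z-update.
Minimize 1*z^2 + 5*z + (5.0/2)*(2.1536 - z + 0.069)^2
FOC: (2*1 + 5.0)*z = -5 + 5.0*(2.1536 + 0.069)
z^{k+1} = 0.8733
Step 3: u-update.
u^{k+1} = 0.069 + 2.1536 - 0.8733 = 1.3493
Step 4: Primal residual = |2.1536 - 0.8733| = 1.2803


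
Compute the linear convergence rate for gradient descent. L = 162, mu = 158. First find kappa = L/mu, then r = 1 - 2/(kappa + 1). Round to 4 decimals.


Step 1: Compute the condition number.
kappa = L/mu = 162/158 = 1.0253
Step 2: Compute the convergence rate.
r = 1 - 2/(kappa + 1) = 1 - 2*mu/(L + mu) = (L - mu)/(L + mu) = 4/320 = 0.0125


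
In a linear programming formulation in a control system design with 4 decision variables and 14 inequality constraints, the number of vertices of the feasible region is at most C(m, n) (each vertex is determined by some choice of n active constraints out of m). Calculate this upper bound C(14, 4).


Each vertex corresponds to some choice of n active constraints out of m, so the number of vertices is at most C(m, n) = m! / (n!(m-n)!).
m = 14, n = 4
Numerator: 14 * 13 * 12 * 11
Denominator: 4! = 24
C(14, 4) = 1001


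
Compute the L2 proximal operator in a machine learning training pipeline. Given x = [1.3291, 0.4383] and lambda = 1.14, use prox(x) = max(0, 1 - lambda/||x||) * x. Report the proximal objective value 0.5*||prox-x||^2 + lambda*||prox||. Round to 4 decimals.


Step 1: Compute ||x||.
||x|| = 1.3995
Step 2: Compute scaling factor.
scale = max(0, 1 - 1.14/1.3995) = 0.1854
Step 3: prox(x) = [0.2464, 0.0813]
||prox(x)|| = 0.2595
Step 4: Proximal objective.
0.5*||prox-x||^2 = 0.6498
lambda*||prox|| = 0.2958
Total = 0.9456


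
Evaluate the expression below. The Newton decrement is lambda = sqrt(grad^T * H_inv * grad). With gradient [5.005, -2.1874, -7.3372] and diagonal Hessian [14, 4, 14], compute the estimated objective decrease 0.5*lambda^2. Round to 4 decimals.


Step 1: H is diagonal, so H^(-1) * g = [0.3575, -0.5469, -0.5241].
Step 2: g^T H^(-1) g = sum_i g_i^2 / H_ii
  = (5.005)^2/14 + (-2.1874)^2/4 + (-7.3372)^2/14
  = 1.7893 + 1.1962 + 3.8453 = 6.8308
Step 3: Objective decrease = 0.5 * g^T H^(-1) g = 3.4154


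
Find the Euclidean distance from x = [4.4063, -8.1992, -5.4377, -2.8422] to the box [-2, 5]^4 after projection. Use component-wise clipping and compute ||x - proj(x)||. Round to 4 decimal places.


Project each component onto [-2, 5].
clip(4.4063) = 4.4063, clip(-8.1992) = -2.0, clip(-5.4377) = -2.0, clip(-2.8422) = -2.0
Projection = [4.4063, -2.0, -2.0, -2.0]
Squared diffs: [0.0, 38.4301, 11.8178, 0.7093]
Distance = sqrt(50.9572) = 7.1384


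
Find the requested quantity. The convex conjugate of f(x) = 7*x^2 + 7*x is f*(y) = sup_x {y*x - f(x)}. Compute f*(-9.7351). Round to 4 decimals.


f*(y) = sup_x {y*x - a*x^2 - b*x} = sup_x {(y-b)*x - a*x^2}
FOC: (y - b) - 2a*x = 0 => x* = (y - b)/(2a)
x* = (-9.7351 - 7)/(2*7) = -1.1954
f*(-9.7351) = (y-b)^2/(4a) = (-9.7351 - 7)^2/(4*7)
= 280.0636/28 = 10.0023


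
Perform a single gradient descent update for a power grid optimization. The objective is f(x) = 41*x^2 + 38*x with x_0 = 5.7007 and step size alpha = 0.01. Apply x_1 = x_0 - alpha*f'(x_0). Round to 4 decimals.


We compute the gradient at x_0 and apply the update.
f'(x) = 82*x + 38
f'(5.7007) = 82*5.7007 + 38 = 505.4574
x_1 = 5.7007 - 0.01*505.4574 = 0.6461


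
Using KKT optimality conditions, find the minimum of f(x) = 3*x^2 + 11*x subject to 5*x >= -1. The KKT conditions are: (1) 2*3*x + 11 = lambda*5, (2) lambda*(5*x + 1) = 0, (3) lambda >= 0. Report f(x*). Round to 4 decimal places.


Step 1: Try lambda = 0 (constraint inactive).
x_unc = -11/(2*3) = -1.8333
Check: 5*-1.8333 = -9.1665 < -1 -- violated!
Step 2: Constraint must be active: 5*x = -1
x* = -1/5 = -0.2
lambda = (2*3*(-0.2) + 11)/5 = 1.96
Step 3: Compute optimal value.
f(x*) = 3*(-0.2)^2 + 11*(-0.2) = -2.08


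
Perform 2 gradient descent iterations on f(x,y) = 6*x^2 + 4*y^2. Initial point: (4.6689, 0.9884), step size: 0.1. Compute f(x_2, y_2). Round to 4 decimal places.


Gradient descent on f(x,y) = 6*x^2 + 4*y^2.
Starting point: (4.6689, 0.9884), alpha = 0.1
Step 1: grad_x = 2*6*4.6689 = 56.0268, grad_y = 2*4*0.9884 = 7.9072
  x_1 = 4.6689 - 0.1*56.0268 = -0.9338
  y_1 = 0.9884 - 0.1*7.9072 = 0.1977
Step 2: grad_x = 2*6*-0.9338 = -11.2054, grad_y = 2*4*0.1977 = 1.5814
  x_2 = -0.9338 - 0.1*-11.2054 = 0.1868
  y_2 = 0.1977 - 0.1*1.5814 = 0.0395
f(0.1868, 0.0395) = 6*0.1868^2 + 4*0.0395^2 = 0.2155


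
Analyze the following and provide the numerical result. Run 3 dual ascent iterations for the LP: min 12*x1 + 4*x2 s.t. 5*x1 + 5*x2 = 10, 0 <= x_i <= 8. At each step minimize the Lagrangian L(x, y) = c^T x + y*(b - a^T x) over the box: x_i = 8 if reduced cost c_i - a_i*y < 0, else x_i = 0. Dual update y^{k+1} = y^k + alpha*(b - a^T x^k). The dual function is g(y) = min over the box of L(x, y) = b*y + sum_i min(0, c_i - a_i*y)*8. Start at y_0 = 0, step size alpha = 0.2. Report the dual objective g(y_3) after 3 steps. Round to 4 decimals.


Dual ascent for LP: min 12*x1 + 4*x2, 5*x1 + 5*x2 = 10, 0 <= x_i <= 8
Step 1: y^k = 0.0, reduced costs: (12.0, 4.0)
  x^k = (0.0, 0.0), subgradient = b - a^T x = 10.0
  y^{k+1} = 0.0 + 0.2*10.0 = 2.0
Step 2: y^k = 2.0, reduced costs: (2.0, -6.0)
  x^k = (0.0, 8.0), subgradient = b - a^T x = -30.0
  y^{k+1} = 2.0 + 0.2*-30.0 = -4.0
Step 3: y^k = -4.0, reduced costs: (32.0, 24.0)
  x^k = (0.0, 0.0), subgradient = b - a^T x = 10.0
  y^{k+1} = -4.0 + 0.2*10.0 = -2.0
Dual objective at y_3 = -2.0: reduced costs (22.0, 14.0), box minimizer x = (0.0, 0.0)
g(y_3) = b*y + (c1 - a1*y)*x1 + (c2 - a2*y)*x2 = 10*(-2.0) + 22.0*0.0 + 14.0*0.0 = -20.0 + 0.0 + 0.0 = -20.0


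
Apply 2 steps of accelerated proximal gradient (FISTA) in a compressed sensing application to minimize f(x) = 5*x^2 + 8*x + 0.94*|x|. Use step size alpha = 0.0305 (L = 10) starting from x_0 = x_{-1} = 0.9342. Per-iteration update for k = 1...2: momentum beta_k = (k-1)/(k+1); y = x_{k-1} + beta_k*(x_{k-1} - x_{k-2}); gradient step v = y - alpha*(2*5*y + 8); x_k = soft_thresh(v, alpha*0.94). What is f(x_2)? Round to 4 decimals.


FISTA on f(x) = 5*x^2 + 8*x + 0.94*|x|
L = 10, alpha = 0.0305
Iteration 1: beta = 0.0, y = 0.9342 + 0.0*(0.9342 - 0.9342) = 0.9342
  grad(y) = 17.342, v = y - alpha*grad = 0.4053
  prox(v) = soft_thresh(0.4053, 0.0287) = 0.3766
Iteration 2: beta = 0.3333, y = 0.3766 + 0.3333*(0.3766 - 0.9342) = 0.1907
  grad(y) = 9.9073, v = y - alpha*grad = -0.1114
  prox(v) = soft_thresh(-0.1114, 0.0287) = -0.0828
f(x_2) = 5*(-0.0828)^2 + 8*(-0.0828) + 0.94*|-0.0828| = -0.5501


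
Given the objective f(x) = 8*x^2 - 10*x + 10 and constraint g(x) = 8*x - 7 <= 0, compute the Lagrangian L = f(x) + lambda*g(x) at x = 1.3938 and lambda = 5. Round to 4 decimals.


Step 1: Evaluate f(x).
f(1.3938) = 8*1.3938^2 - 10*1.3938 + 10 = 11.6034
Step 2: Evaluate g(x).
g(1.3938) = 8*1.3938 - 7 = 4.1504
Step 3: Compute Lagrangian.
L = 11.6034 + 5*4.1504 = 32.3554


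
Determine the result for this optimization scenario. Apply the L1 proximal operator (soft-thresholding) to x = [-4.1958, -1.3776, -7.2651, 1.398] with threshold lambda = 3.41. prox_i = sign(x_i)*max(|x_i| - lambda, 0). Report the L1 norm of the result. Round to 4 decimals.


Soft-thresholding with lambda = 3.41:
prox(-4.1958) = sign(-4.1958)*max(|-4.1958| - 3.41, 0) = -0.7858
prox(-1.3776) = sign(-1.3776)*max(|-1.3776| - 3.41, 0) = 0.0
prox(-7.2651) = sign(-7.2651)*max(|-7.2651| - 3.41, 0) = -3.8551
prox(1.398) = sign(1.398)*max(|1.398| - 3.41, 0) = 0.0
prox(x) = [-0.7858, 0.0, -3.8551, 0.0]
||prox(x)||_1 = 0.7858 + 0.0 + 3.8551 + 0.0 = 4.6409


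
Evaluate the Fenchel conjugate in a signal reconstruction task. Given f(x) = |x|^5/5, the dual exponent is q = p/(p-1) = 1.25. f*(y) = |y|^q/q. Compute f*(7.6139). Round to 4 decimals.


The conjugate exponent q satisfies 1/p + 1/q = 1.
p = 5, so q = 5/(5 - 1) = 1.25
|y|^q = 7.6139^1.25 = 12.6476
f*(7.6139) = 12.6476 / 1.25 = 10.1181


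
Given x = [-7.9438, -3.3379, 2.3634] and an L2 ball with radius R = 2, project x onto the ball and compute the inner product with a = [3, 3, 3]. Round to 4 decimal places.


Step 1: Compute ||x|| (intermediates to 6 decimals).
||x|| = sqrt((-7.9438)^2 + (-3.3379)^2 + 2.3634^2) = 8.93483
Step 2: Project.
Since ||x|| > R, scale = R/||x|| = 2/8.93483 = 0.223843, proj(x) = scale * x
proj(x) = [-1.778164, -0.747166, 0.529031]
Step 3: Dot product.
a^T * proj(x) = 3*(-1.778164) + 3*(-0.747166) + 3*0.529031 = -5.9889


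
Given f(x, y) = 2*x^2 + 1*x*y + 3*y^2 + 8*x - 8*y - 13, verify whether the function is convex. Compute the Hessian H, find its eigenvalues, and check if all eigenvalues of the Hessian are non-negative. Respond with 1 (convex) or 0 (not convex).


The Hessian of f(x,y) = 2*x^2 + 1*x*y + 3*y^2 + 8*x - 8*y - 13 is:
H = [[4, 1], [1, 6]]
Trace = 4 + 6 = 10
Determinant = 4*6 - (1)^2 = 23
Discriminant = (10)^2 - 4*23 = 8.0
Eigenvalues: lambda_1 = 3.5858, lambda_2 = 6.4142
The function is convex.

1


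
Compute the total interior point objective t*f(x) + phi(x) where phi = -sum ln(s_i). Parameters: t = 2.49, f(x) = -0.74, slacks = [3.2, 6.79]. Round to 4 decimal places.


Step 1: Compute log-barrier.
ln values: [1.1632, 1.9155]
phi = -(1.1632 + 1.9155) = -3.0786
Step 2: Compute augmented objective.
t*f(x) = 2.49*-0.74 = -1.8426
Total = -1.8426 - 3.0786 = -4.9212


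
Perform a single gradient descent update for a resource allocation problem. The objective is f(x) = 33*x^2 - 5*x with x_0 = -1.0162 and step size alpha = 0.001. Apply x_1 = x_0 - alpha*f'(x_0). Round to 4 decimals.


We compute the gradient at x_0 and apply the update.
f'(x) = 66*x - 5
f'(-1.0162) = 66*-1.0162 - 5 = -72.0692
x_1 = -1.0162 - 0.001*-72.0692 = -0.9441


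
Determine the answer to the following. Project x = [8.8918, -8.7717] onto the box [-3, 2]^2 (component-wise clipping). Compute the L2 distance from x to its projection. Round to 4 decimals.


Project each component onto [-3, 2].
clip(8.8918) = 2.0, clip(-8.7717) = -3.0
Projection = [2.0, -3.0]
Squared diffs: [47.4969, 33.3125]
Distance = sqrt(80.8094) = 8.9894


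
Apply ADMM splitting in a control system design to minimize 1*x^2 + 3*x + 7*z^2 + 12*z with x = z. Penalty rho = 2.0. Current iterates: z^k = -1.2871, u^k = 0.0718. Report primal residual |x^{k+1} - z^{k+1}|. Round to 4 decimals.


ADMM iteration with rho = 2.0, z^k = -1.2871, u^k = 0.0718
Step 1: x-update.
Minimize 1*x^2 + 3*x + (2.0/2)*(x + 1.2871 + 0.0718)^2
FOC: (2*1 + 2.0)*x = -3 + 2.0*(-1.2871 - 0.0718)
x^{k+1} = -1.4295
Step 2: z-update.
Minimize 7*z^2 + 12*z + (2.0/2)*(-1.4295 - z + 0.0718)^2
FOC: (2*7 + 2.0)*z = -12 + 2.0*(-1.4295 + 0.0718)
z^{k+1} = -0.9197
Step 3: u-update.
u^{k+1} = 0.0718 - 1.4295 + 0.9197 = -0.4379
Step 4: Primal residual = |-1.4295 + 0.9197| = 0.5097


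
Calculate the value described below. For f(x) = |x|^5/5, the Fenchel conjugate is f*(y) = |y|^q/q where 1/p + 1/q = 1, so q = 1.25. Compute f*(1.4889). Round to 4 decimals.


The conjugate exponent q satisfies 1/p + 1/q = 1.
p = 5, so q = 5/(5 - 1) = 1.25
|y|^q = 1.4889^1.25 = 1.6447
f*(1.4889) = 1.6447 / 1.25 = 1.3157


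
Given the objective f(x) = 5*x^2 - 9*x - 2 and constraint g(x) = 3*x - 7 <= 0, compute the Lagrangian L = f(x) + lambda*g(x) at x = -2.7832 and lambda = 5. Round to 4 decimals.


Step 1: Evaluate f(x).
f(-2.7832) = 5*(-2.7832)^2 - 9*(-2.7832) - 2 = 61.7798
Step 2: Evaluate g(x).
g(-2.7832) = 3*-2.7832 - 7 = -15.3496
Step 3: Compute Lagrangian.
L = 61.7798 + 5*-15.3496 = -14.9682


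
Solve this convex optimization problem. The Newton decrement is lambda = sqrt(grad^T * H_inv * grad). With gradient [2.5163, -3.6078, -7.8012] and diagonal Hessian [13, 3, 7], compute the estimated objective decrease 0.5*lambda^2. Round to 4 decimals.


Step 1: H is diagonal, so H^(-1) * g = [0.1936, -1.2026, -1.1145].
Step 2: g^T H^(-1) g = sum_i g_i^2 / H_ii
  = (2.5163)^2/13 + (-3.6078)^2/3 + (-7.8012)^2/7
  = 0.4871 + 4.3387 + 8.6941 = 13.5199
Step 3: Objective decrease = 0.5 * g^T H^(-1) g = 6.76


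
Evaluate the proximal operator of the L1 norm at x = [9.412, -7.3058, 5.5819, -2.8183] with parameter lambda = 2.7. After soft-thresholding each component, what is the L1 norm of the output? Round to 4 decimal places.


Soft-thresholding with lambda = 2.7:
prox(9.412) = sign(9.412)*max(|9.412| - 2.7, 0) = 6.712
prox(-7.3058) = sign(-7.3058)*max(|-7.3058| - 2.7, 0) = -4.6058
prox(5.5819) = sign(5.5819)*max(|5.5819| - 2.7, 0) = 2.8819
prox(-2.8183) = sign(-2.8183)*max(|-2.8183| - 2.7, 0) = -0.1183
prox(x) = [6.712, -4.6058, 2.8819, -0.1183]
||prox(x)||_1 = 6.712 + 4.6058 + 2.8819 + 0.1183 = 14.318


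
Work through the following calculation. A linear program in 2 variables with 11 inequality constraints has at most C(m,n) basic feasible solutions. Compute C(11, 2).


Each vertex corresponds to some choice of n active constraints out of m, so the number of vertices is at most C(m, n) = m! / (n!(m-n)!).
m = 11, n = 2
Numerator: 11 * 10
Denominator: 2! = 2
C(11, 2) = 55


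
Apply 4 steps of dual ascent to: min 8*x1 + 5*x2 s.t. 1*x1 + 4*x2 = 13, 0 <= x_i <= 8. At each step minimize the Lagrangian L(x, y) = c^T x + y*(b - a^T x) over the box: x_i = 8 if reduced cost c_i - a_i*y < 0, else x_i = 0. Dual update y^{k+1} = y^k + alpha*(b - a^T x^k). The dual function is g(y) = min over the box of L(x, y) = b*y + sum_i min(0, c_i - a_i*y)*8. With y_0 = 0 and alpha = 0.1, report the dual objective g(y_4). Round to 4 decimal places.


Dual ascent for LP: min 8*x1 + 5*x2, 1*x1 + 4*x2 = 13, 0 <= x_i <= 8
Step 1: y^k = 0.0, reduced costs: (8.0, 5.0)
  x^k = (0.0, 0.0), subgradient = b - a^T x = 13.0
  y^{k+1} = 0.0 + 0.1*13.0 = 1.3
Step 2: y^k = 1.3, reduced costs: (6.7, -0.2)
  x^k = (0.0, 8.0), subgradient = b - a^T x = -19.0
  y^{k+1} = 1.3 + 0.1*-19.0 = -0.6
Step 3: y^k = -0.6, reduced costs: (8.6, 7.4)
  x^k = (0.0, 0.0), subgradient = b - a^T x = 13.0
  y^{k+1} = -0.6 + 0.1*13.0 = 0.7
Step 4: y^k = 0.7, reduced costs: (7.3, 2.2)
  x^k = (0.0, 0.0), subgradient = b - a^T x = 13.0
  y^{k+1} = 0.7 + 0.1*13.0 = 2.0
Dual objective at y_4 = 2.0: reduced costs (6.0, -3.0), box minimizer x = (0.0, 8.0)
g(y_4) = b*y + (c1 - a1*y)*x1 + (c2 - a2*y)*x2 = 13*2.0 + 6.0*0.0 + (-3.0)*8.0 = 26.0 + 0.0 - 24.0 = 2.0


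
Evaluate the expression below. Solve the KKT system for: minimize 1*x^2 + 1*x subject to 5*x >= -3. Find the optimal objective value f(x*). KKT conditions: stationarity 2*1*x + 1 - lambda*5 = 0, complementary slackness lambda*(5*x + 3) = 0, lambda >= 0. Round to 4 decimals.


Step 1: Try lambda = 0 (constraint inactive).
Stationarity: 2*1*x + 1 = 0
x* = -1/(2*1) = -0.5
Check constraint: 5*-0.5 = -2.5 >= -3 -- satisfied.
Step 2: Compute optimal value.
f(x*) = 1*(-0.5)^2 + 1*(-0.5) = -0.25


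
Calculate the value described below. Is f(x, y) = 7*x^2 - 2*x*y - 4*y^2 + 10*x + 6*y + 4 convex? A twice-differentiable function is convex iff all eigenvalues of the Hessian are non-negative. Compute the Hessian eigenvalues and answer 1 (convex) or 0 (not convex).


The Hessian of f(x,y) = 7*x^2 - 2*x*y - 4*y^2 + 10*x + 6*y + 4 is:
H = [[14, -2], [-2, -8]]
Trace = 14 - 8 = 6
Determinant = 14*-8 - (-2)^2 = -116
Discriminant = (6)^2 - 4*-116 = 500.0
Eigenvalues: lambda_1 = -8.1803, lambda_2 = 14.1803
The function is not convex.

0


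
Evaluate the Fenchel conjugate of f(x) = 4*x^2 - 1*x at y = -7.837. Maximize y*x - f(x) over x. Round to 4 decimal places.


f*(y) = sup_x {y*x - a*x^2 - b*x} = sup_x {(y-b)*x - a*x^2}
FOC: (y - b) - 2a*x = 0 => x* = (y - b)/(2a)
x* = (-7.837 + 1)/(2*4) = -0.8546
f*(-7.837) = (y-b)^2/(4a) = (-7.837 + 1)^2/(4*4)
= 46.7446/16 = 2.9215


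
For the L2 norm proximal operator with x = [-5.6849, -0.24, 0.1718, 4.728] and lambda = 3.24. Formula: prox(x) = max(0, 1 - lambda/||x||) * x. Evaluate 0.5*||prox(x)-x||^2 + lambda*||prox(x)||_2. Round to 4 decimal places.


Step 1: Compute ||x||.
||x|| = 7.3999
Step 2: Compute scaling factor.
scale = max(0, 1 - 3.24/7.3999) = 0.5622
Step 3: prox(x) = [-3.1958, -0.1349, 0.0966, 2.6579]
||prox(x)|| = 4.1599
Step 4: Proximal objective.
0.5*||prox-x||^2 = 5.2488
lambda*||prox|| = 13.4781
Total = 18.727


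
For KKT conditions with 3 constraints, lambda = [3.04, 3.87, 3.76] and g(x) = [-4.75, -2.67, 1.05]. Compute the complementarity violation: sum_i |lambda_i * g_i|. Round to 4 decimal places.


KKT complementary slackness check:
lambda_1 * g_1 = 3.04 * -4.75 = -14.44
lambda_2 * g_2 = 3.87 * -2.67 = -10.3329
lambda_3 * g_3 = 3.76 * 1.05 = 3.948
Total violation = 14.44 + 10.3329 + 3.948 = 28.7209


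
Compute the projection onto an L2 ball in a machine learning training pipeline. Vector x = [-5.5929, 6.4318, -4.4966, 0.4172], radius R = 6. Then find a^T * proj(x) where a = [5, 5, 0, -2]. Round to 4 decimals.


Step 1: Compute ||x|| (intermediates to 6 decimals).
||x|| = sqrt((-5.5929)^2 + 6.4318^2 + (-4.4966)^2 + 0.4172^2) = 9.645831
Step 2: Project.
Since ||x|| > R, scale = R/||x|| = 6/9.645831 = 0.62203, proj(x) = scale * x
proj(x) = [-3.478952, 4.000773, -2.79702, 0.259511]
Step 3: Dot product.
a^T * proj(x) = 5*(-3.478952) + 5*4.000773 + 0*(-2.79702) - 2*0.259511 = 2.0901


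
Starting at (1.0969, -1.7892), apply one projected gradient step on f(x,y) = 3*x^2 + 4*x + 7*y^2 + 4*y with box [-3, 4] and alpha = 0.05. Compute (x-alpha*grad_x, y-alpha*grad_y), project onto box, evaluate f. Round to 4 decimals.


Step 1: Compute gradient at (1.0969, -1.7892).
grad_x = 2*3*1.0969 + 4 = 10.5814
grad_y = 2*7*-1.7892 + 4 = -21.0488
Step 2: Gradient step.
x_raw = 1.0969 - 0.05*10.5814 = 0.5678
y_raw = -1.7892 - 0.05*-21.0488 = -0.7368
Step 3: Project onto [-3, 4].
x_proj = clip(0.5678) = 0.5678
y_proj = clip(-0.7368) = -0.7368
Step 4: Evaluate f.
f(0.5678, -0.7368) = 4.0913


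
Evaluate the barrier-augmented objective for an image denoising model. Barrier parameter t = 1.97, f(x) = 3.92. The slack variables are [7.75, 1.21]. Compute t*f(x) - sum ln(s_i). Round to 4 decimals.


Step 1: Compute log-barrier.
ln values: [2.0477, 0.1906]
phi = -(2.0477 + 0.1906) = -2.2383
Step 2: Compute augmented objective.
t*f(x) = 1.97*3.92 = 7.7224
Total = 7.7224 - 2.2383 = 5.4841


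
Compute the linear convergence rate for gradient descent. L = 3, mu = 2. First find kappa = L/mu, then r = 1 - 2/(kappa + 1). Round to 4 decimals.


Step 1: Compute the condition number.
kappa = L/mu = 3/2 = 1.5
Step 2: Compute the convergence rate.
r = 1 - 2/(kappa + 1) = 1 - 2*mu/(L + mu) = (L - mu)/(L + mu) = 1/5 = 0.2
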